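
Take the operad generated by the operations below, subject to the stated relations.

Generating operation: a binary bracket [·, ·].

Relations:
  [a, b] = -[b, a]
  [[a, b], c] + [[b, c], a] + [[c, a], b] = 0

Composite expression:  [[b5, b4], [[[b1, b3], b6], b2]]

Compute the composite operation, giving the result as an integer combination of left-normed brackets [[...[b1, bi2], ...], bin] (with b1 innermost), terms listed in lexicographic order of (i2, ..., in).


In the tensor algebra, words opening b1 carry the b1-anchored form.
Composite bracket: [[b5, b4], [[[b1, b3], b6], b2]]
The bracket unfolds into 32 signed words via [a, b] = ab - ba (2^5 = 32).
The b1-initial words carry the normal form:
  b1b3b6b2b4b5 (sign +1) contributes +[[[[[b1, b3], b6], b2], b4], b5]
  b1b3b6b2b5b4 (sign -1) contributes -[[[[[b1, b3], b6], b2], b5], b4]

[[[[[b1, b3], b6], b2], b4], b5] - [[[[[b1, b3], b6], b2], b5], b4]


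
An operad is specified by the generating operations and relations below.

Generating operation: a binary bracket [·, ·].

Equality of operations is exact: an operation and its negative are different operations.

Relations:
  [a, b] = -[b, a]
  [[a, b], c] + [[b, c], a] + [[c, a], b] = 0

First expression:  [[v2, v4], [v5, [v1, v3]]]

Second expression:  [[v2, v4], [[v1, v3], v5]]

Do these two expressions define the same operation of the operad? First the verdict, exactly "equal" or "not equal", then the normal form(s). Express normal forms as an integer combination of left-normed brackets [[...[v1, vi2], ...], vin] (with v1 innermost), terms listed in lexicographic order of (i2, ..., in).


not equal; first: [[[[v1, v3], v5], v2], v4] - [[[[v1, v3], v5], v4], v2]; second: -[[[[v1, v3], v5], v2], v4] + [[[[v1, v3], v5], v4], v2]

The first composite normalizes to [[[[v1, v3], v5], v2], v4] - [[[[v1, v3], v5], v4], v2]
The second composite normalizes to -[[[[v1, v3], v5], v2], v4] + [[[[v1, v3], v5], v4], v2]
Distinct normal forms: not equal.


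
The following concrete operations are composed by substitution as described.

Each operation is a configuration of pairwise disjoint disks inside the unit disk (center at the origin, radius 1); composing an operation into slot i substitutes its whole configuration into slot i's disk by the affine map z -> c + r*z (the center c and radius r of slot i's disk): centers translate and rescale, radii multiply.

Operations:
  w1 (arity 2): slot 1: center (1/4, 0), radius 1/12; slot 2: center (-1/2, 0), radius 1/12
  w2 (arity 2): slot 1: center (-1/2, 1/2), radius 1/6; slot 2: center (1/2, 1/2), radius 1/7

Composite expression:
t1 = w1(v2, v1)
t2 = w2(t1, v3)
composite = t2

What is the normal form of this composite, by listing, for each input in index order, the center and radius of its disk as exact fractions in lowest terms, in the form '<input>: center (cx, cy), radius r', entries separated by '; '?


v1: center (-7/12, 1/2), radius 1/72; v2: center (-11/24, 1/2), radius 1/72; v3: center (1/2, 1/2), radius 1/7

Affine substitution under w2: radii multiply and v-centers shift.
v2: after 2 affine steps, its disk has center (-11/24, 1/2), radius 1/72
v1: after 2 affine steps, its disk has center (-7/12, 1/2), radius 1/72
v3: after 1 affine step, its disk has center (1/2, 1/2), radius 1/7


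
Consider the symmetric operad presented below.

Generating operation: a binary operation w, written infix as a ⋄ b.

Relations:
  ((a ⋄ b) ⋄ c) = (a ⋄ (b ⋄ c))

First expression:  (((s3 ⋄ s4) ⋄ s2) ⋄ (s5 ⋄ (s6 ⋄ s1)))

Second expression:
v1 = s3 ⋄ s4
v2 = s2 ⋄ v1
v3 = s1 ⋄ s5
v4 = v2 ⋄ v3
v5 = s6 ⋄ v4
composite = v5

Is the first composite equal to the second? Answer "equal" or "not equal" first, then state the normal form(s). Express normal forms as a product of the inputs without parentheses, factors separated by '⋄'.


not equal — first s3 ⋄ s4 ⋄ s2 ⋄ s5 ⋄ s6 ⋄ s1, second s6 ⋄ s2 ⋄ s3 ⋄ s4 ⋄ s1 ⋄ s5

The first expression reduces to s3 ⋄ s4 ⋄ s2 ⋄ s5 ⋄ s6 ⋄ s1
The second expression reduces to s6 ⋄ s2 ⋄ s3 ⋄ s4 ⋄ s1 ⋄ s5
Distinct normal forms: not equal.


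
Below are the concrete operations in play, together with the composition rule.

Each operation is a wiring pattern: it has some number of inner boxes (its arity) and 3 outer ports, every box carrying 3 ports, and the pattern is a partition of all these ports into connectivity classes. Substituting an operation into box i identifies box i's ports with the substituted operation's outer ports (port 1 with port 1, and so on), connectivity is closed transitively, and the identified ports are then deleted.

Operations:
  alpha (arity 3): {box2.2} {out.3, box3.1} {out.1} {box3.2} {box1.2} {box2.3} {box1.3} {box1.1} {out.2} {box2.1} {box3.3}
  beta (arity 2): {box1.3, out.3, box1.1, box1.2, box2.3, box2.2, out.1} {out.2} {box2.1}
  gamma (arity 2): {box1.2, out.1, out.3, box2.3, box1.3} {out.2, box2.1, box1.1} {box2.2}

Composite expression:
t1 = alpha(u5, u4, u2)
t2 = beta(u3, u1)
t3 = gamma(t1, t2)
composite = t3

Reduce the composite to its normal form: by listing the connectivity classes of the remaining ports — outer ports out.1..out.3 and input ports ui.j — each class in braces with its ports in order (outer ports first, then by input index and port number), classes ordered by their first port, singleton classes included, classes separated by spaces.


{out.1, out.2, out.3, u1.2, u1.3, u2.1, u3.1, u3.2, u3.3} {u1.1} {u2.2} {u2.3} {u4.1} {u4.2} {u4.3} {u5.1} {u5.2} {u5.3}


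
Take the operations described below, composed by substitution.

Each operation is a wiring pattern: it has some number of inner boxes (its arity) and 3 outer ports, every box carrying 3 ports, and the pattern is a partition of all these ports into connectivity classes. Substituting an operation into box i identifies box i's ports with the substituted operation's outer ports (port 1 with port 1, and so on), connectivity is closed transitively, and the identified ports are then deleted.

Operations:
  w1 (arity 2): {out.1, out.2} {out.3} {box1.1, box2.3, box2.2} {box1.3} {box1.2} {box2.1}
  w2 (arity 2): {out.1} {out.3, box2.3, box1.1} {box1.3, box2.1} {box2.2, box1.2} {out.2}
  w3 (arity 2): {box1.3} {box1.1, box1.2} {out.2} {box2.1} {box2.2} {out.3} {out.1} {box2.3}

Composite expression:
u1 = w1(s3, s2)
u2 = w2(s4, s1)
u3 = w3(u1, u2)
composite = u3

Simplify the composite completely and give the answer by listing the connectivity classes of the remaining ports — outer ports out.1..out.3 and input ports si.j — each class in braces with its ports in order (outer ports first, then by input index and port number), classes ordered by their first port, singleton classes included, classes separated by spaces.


{out.1} {out.2} {out.3} {s1.1, s4.3} {s1.2, s4.2} {s1.3, s4.1} {s2.1} {s2.2, s2.3, s3.1} {s3.2} {s3.3}

Treat the ports identified at w3 as solder joints: merge, then drop.
w1 over (s3, s2) gives {out.1, out.2} {out.3} {s2.1} {s2.2, s2.3, s3.1} {s3.2} {s3.3}, out.j being that stage's outer ports
w2 over (s4, s1) gives {out.1} {out.2} {out.3, s1.3, s4.1} {s1.1, s4.3} {s1.2, s4.2}, out.j being that stage's outer ports
w3 over (s3, s2, s4, s1) gives {out.1} {out.2} {out.3} {s1.1, s4.3} {s1.2, s4.2} {s1.3, s4.1} {s2.1} {s2.2, s2.3, s3.1} {s3.2} {s3.3}, out.j being that stage's outer ports


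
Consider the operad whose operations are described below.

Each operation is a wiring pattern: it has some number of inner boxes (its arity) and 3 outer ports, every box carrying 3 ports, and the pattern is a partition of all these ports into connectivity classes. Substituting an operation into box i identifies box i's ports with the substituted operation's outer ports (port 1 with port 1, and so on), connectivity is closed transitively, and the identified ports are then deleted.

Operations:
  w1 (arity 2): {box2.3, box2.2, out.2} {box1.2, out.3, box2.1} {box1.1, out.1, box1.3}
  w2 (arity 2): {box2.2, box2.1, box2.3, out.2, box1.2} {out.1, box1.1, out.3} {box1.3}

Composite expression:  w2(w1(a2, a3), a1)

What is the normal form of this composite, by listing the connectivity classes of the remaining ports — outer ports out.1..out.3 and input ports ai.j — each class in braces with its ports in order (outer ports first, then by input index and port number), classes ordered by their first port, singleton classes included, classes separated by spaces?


{out.1, out.3, a2.1, a2.3} {out.2, a1.1, a1.2, a1.3, a3.2, a3.3} {a2.2, a3.1}

Connectivity passes through glued w2-boundaries; trace each wire chain.
the subtree at w1 composes to {out.1, a2.1, a2.3} {out.2, a3.2, a3.3} {out.3, a2.2, a3.1} on (a2, a3); out.j = own outer ports
the subtree at w2 composes to {out.1, out.3, a2.1, a2.3} {out.2, a1.1, a1.2, a1.3, a3.2, a3.3} {a2.2, a3.1} on (a2, a3, a1); out.j = own outer ports


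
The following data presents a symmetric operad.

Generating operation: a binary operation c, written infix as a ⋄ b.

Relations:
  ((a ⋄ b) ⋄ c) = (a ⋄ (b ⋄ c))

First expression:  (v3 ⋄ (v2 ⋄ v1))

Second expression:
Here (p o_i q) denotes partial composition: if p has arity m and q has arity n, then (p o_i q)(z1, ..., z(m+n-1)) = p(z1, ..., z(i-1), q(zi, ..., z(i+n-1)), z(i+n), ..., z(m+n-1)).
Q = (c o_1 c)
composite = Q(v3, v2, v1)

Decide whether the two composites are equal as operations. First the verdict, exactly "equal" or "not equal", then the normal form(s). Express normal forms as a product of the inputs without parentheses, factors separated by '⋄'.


equal; the common form is v3 ⋄ v2 ⋄ v1


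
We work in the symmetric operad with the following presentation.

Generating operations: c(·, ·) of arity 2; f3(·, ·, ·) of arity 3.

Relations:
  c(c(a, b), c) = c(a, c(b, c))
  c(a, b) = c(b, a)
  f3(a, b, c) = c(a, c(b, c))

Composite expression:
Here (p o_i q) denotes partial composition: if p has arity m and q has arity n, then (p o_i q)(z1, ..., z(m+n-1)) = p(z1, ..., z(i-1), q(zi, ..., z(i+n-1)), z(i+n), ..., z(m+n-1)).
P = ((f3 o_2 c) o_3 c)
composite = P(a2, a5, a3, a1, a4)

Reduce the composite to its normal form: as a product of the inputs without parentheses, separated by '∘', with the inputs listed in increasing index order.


a1 ∘ a2 ∘ a3 ∘ a4 ∘ a5

Any arrangement under f3 is one operation, so sort the a-inputs.
c(a3, a1) reduces to a3 ∘ a1
c(a5, c(a3, a1)) reduces to a5 ∘ a3 ∘ a1
f3(a2, c(a5, c(a3, a1)), a4) reduces to a2 ∘ a5 ∘ a3 ∘ a1 ∘ a4
the factors in increasing index order: a1 ∘ a2 ∘ a3 ∘ a4 ∘ a5


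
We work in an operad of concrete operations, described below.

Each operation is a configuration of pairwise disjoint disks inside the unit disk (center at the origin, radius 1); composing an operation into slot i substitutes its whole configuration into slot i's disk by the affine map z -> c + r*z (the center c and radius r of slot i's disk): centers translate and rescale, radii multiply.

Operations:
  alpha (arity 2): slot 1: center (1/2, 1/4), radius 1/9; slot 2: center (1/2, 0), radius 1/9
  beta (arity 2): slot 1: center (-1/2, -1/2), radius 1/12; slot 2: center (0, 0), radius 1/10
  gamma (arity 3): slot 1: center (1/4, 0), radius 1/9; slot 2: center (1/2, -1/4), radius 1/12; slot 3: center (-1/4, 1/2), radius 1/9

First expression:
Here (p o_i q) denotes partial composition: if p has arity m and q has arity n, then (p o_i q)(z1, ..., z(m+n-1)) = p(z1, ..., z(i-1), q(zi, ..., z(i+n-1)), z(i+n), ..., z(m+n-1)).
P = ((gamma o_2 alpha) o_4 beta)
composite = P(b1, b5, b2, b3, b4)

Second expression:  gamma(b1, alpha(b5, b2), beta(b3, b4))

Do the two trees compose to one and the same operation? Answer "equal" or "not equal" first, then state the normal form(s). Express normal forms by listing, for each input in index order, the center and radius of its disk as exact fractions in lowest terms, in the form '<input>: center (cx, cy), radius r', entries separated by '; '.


equal — both sides give b1: center (1/4, 0), radius 1/9; b2: center (13/24, -1/4), radius 1/108; b3: center (-11/36, 4/9), radius 1/108; b4: center (-1/4, 1/2), radius 1/90; b5: center (13/24, -11/48), radius 1/108

The first composite normalizes to b1: center (1/4, 0), radius 1/9; b2: center (13/24, -1/4), radius 1/108; b3: center (-11/36, 4/9), radius 1/108; b4: center (-1/4, 1/2), radius 1/90; b5: center (13/24, -11/48), radius 1/108
The second composite normalizes to b1: center (1/4, 0), radius 1/9; b2: center (13/24, -1/4), radius 1/108; b3: center (-11/36, 4/9), radius 1/108; b4: center (-1/4, 1/2), radius 1/90; b5: center (13/24, -11/48), radius 1/108
The forms coincide; equal.


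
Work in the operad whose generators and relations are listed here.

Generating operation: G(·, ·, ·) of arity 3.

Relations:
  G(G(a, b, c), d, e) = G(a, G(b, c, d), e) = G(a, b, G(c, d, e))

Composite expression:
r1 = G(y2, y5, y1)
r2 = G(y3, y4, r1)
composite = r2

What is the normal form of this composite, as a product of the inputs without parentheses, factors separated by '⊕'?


y3 ⊕ y4 ⊕ y2 ⊕ y5 ⊕ y1

Associativity of G dissolves the nesting; only the y-input order survives.
G(y2, y5, y1) collapses to y2 ⊕ y5 ⊕ y1
G(y3, y4, G(y2, y5, y1)) collapses to y3 ⊕ y4 ⊕ y2 ⊕ y5 ⊕ y1


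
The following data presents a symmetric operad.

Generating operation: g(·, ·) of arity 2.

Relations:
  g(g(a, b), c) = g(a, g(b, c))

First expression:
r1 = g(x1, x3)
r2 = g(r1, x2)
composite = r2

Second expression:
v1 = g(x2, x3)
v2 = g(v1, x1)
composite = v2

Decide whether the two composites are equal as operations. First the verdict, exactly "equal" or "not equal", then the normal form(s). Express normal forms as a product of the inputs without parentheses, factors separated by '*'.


not equal; the first gives x1 * x3 * x2 and the second x2 * x3 * x1

The first composite normalizes to x1 * x3 * x2
The second composite normalizes to x2 * x3 * x1
The forms do not match — not equal.


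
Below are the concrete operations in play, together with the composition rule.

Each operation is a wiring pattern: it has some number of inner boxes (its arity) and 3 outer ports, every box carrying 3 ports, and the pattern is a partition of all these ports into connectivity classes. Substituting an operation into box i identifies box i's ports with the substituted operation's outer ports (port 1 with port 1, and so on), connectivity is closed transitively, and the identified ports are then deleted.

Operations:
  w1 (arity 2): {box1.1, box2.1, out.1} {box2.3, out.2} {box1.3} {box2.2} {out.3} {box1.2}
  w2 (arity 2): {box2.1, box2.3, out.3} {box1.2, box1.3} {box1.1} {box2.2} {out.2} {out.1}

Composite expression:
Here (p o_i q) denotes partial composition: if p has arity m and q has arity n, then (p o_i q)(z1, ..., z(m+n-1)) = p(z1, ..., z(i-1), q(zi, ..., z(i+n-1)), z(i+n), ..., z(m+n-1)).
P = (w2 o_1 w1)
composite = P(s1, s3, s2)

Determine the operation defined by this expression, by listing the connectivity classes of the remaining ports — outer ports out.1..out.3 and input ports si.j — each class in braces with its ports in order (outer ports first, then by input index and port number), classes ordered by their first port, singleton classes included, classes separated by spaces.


Reachability decides: close wires over w2-identified ports.
through w1, on inputs (s1, s3): {out.1, s1.1, s3.1} {out.2, s3.3} {out.3} {s1.2} {s1.3} {s3.2} (out.j = stage outer ports)
through w2, on inputs (s1, s3, s2): {out.1} {out.2} {out.3, s2.1, s2.3} {s1.1, s3.1} {s1.2} {s1.3} {s2.2} {s3.2} {s3.3} (out.j = stage outer ports)

{out.1} {out.2} {out.3, s2.1, s2.3} {s1.1, s3.1} {s1.2} {s1.3} {s2.2} {s3.2} {s3.3}


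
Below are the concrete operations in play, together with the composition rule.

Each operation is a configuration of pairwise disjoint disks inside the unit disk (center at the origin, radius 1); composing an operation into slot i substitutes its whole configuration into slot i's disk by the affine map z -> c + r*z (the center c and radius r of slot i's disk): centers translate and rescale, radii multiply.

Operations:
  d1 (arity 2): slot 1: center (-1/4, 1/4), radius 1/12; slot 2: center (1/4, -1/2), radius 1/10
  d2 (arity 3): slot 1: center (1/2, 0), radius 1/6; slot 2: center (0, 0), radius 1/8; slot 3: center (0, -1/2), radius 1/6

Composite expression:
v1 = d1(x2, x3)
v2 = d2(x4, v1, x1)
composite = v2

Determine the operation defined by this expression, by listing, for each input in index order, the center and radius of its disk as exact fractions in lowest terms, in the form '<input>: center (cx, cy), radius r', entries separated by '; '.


x1: center (0, -1/2), radius 1/6; x2: center (-1/32, 1/32), radius 1/96; x3: center (1/32, -1/16), radius 1/80; x4: center (1/2, 0), radius 1/6

Nesting under d2 composes maps z -> c + r*z down each x-path.
x4: after 1 affine step, its disk has center (1/2, 0), radius 1/6
x2: after 2 affine steps, its disk has center (-1/32, 1/32), radius 1/96
x3: after 2 affine steps, its disk has center (1/32, -1/16), radius 1/80
x1: after 1 affine step, its disk has center (0, -1/2), radius 1/6


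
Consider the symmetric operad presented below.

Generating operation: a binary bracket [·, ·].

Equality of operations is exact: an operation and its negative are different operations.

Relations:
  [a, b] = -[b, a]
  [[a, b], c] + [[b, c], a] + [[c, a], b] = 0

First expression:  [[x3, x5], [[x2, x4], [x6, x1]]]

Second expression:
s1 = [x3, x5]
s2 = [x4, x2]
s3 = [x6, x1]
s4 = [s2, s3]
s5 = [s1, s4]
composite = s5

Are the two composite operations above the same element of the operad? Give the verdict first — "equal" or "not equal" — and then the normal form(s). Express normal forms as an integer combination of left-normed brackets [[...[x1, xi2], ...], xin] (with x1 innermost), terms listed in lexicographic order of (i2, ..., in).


not equal — first -[[[[[x1, x6], x2], x4], x3], x5] + [[[[[x1, x6], x2], x4], x5], x3] + [[[[[x1, x6], x4], x2], x3], x5] - [[[[[x1, x6], x4], x2], x5], x3], second [[[[[x1, x6], x2], x4], x3], x5] - [[[[[x1, x6], x2], x4], x5], x3] - [[[[[x1, x6], x4], x2], x3], x5] + [[[[[x1, x6], x4], x2], x5], x3]

The first expression reduces to -[[[[[x1, x6], x2], x4], x3], x5] + [[[[[x1, x6], x2], x4], x5], x3] + [[[[[x1, x6], x4], x2], x3], x5] - [[[[[x1, x6], x4], x2], x5], x3]
The second expression reduces to [[[[[x1, x6], x2], x4], x3], x5] - [[[[[x1, x6], x2], x4], x5], x3] - [[[[[x1, x6], x4], x2], x3], x5] + [[[[[x1, x6], x4], x2], x5], x3]
The forms do not match — not equal.


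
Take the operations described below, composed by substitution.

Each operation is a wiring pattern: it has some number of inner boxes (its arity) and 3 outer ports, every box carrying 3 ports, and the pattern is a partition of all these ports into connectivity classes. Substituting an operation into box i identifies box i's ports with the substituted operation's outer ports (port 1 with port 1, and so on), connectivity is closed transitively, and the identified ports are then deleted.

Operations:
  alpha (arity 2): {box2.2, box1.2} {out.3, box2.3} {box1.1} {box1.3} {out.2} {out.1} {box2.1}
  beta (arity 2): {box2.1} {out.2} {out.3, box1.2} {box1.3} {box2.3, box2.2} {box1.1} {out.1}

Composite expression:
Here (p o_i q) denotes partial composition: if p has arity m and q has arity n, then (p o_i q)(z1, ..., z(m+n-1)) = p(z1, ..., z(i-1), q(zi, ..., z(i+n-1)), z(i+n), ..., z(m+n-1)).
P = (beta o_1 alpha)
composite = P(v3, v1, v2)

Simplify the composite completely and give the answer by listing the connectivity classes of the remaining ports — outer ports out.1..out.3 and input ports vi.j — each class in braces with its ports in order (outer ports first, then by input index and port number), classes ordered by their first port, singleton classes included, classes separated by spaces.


{out.1} {out.2} {out.3} {v1.1} {v1.2, v3.2} {v1.3} {v2.1} {v2.2, v2.3} {v3.1} {v3.3}

Two ports join when wires chain via beta-identified ports.
through alpha, on inputs (v3, v1): {out.1} {out.2} {out.3, v1.3} {v1.1} {v1.2, v3.2} {v3.1} {v3.3} (out.j = stage outer ports)
through beta, on inputs (v3, v1, v2): {out.1} {out.2} {out.3} {v1.1} {v1.2, v3.2} {v1.3} {v2.1} {v2.2, v2.3} {v3.1} {v3.3} (out.j = stage outer ports)


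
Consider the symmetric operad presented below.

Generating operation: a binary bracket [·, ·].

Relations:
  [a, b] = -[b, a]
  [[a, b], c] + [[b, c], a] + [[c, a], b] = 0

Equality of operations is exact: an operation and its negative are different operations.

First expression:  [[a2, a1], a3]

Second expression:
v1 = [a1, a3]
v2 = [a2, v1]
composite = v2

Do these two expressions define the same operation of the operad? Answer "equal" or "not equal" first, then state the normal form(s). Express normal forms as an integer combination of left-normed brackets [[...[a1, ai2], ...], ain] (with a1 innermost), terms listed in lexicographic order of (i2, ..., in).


not equal; the first gives -[[a1, a2], a3] and the second -[[a1, a3], a2]


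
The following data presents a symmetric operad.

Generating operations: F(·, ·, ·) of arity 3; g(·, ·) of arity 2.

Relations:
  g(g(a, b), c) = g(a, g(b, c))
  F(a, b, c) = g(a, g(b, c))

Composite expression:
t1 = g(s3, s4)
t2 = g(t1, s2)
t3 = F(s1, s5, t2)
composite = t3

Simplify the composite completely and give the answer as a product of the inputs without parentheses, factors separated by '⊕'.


The F-tree's shape is irrelevant; the s-reading-order decides.
g(s3, s4) unparenthesizes to s3 ⊕ s4
g(g(s3, s4), s2) unparenthesizes to s3 ⊕ s4 ⊕ s2
F(s1, s5, g(g(s3, s4), s2)) unparenthesizes to s1 ⊕ s5 ⊕ s3 ⊕ s4 ⊕ s2

s1 ⊕ s5 ⊕ s3 ⊕ s4 ⊕ s2


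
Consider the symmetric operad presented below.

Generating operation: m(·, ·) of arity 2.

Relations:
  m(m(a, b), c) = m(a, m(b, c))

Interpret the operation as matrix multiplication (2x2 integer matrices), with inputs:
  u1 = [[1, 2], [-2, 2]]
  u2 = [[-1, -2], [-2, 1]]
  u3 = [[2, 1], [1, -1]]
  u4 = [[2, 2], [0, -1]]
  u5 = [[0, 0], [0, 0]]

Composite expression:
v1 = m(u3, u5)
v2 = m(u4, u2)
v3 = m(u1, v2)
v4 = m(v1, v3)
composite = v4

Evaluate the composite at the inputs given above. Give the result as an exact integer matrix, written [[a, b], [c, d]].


[[0, 0], [0, 0]]

m(u3, u5) = [[0, 0], [0, 0]]
m(u4, u2) = [[-6, -2], [2, -1]]
m(u1, m(u4, u2)) = [[-2, -4], [16, 2]]
m(m(u3, u5), m(u1, m(u4, u2))) = [[0, 0], [0, 0]]


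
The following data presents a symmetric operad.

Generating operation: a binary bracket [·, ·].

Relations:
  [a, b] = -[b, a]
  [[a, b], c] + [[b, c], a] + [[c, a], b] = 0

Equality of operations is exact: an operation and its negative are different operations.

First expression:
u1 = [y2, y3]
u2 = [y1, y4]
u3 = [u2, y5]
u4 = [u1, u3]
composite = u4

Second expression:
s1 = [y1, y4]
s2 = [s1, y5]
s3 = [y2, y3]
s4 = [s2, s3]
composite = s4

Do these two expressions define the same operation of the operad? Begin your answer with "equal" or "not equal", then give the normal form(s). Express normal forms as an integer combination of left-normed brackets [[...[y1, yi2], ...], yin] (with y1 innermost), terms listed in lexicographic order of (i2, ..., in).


not equal: they reduce to -[[[[y1, y4], y5], y2], y3] + [[[[y1, y4], y5], y3], y2] and [[[[y1, y4], y5], y2], y3] - [[[[y1, y4], y5], y3], y2]

Normal form of the first expression: -[[[[y1, y4], y5], y2], y3] + [[[[y1, y4], y5], y3], y2]
Normal form of the second expression: [[[[y1, y4], y5], y2], y3] - [[[[y1, y4], y5], y3], y2]
They disagree, so not equal.


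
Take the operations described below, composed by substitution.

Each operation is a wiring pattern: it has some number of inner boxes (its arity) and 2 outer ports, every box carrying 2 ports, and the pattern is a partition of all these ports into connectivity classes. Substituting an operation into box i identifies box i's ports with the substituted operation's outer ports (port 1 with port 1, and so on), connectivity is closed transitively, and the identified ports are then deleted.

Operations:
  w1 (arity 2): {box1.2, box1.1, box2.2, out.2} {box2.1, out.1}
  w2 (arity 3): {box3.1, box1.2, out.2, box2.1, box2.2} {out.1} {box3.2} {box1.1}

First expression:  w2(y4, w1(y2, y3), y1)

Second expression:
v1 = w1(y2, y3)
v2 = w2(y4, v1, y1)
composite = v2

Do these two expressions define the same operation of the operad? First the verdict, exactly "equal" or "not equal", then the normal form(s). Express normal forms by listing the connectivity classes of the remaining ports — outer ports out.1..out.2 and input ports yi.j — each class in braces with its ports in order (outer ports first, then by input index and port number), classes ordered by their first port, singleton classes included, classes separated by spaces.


equal — both sides give {out.1} {out.2, y1.1, y2.1, y2.2, y3.1, y3.2, y4.2} {y1.2} {y4.1}

Normal form of the first expression: {out.1} {out.2, y1.1, y2.1, y2.2, y3.1, y3.2, y4.2} {y1.2} {y4.1}
Normal form of the second expression: {out.1} {out.2, y1.1, y2.1, y2.2, y3.1, y3.2, y4.2} {y1.2} {y4.1}
The normal forms match — equal.


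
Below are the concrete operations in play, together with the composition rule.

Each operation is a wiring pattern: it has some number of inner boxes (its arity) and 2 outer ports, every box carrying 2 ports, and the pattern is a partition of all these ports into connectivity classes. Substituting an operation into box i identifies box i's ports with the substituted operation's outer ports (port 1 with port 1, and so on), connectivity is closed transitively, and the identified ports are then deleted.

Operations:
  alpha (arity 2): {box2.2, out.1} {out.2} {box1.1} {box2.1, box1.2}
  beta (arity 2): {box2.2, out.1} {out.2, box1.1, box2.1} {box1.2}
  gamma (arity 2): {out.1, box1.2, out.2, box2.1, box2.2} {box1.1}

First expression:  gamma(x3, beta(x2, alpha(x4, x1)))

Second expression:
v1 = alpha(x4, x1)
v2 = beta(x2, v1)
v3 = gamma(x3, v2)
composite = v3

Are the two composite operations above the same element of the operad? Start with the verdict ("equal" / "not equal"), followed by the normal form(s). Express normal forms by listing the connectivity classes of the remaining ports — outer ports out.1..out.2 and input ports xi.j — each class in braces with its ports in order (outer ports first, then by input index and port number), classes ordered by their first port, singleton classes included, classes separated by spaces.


equal — both sides give {out.1, out.2, x1.2, x2.1, x3.2} {x1.1, x4.2} {x2.2} {x3.1} {x4.1}

The first composite normalizes to {out.1, out.2, x1.2, x2.1, x3.2} {x1.1, x4.2} {x2.2} {x3.1} {x4.1}
The second composite normalizes to {out.1, out.2, x1.2, x2.1, x3.2} {x1.1, x4.2} {x2.2} {x3.1} {x4.1}
Identical normal forms: equal.


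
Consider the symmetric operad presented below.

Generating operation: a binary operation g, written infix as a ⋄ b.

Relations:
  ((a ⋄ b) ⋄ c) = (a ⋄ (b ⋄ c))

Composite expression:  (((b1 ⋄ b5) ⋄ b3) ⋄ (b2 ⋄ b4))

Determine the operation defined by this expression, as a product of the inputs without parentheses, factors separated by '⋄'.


b1 ⋄ b5 ⋄ b3 ⋄ b2 ⋄ b4

The g-tree's shape is irrelevant; the b-reading-order decides.
(b1 ⋄ b5) linearizes to b1 ⋄ b5
((b1 ⋄ b5) ⋄ b3) linearizes to b1 ⋄ b5 ⋄ b3
(b2 ⋄ b4) linearizes to b2 ⋄ b4
(((b1 ⋄ b5) ⋄ b3) ⋄ (b2 ⋄ b4)) linearizes to b1 ⋄ b5 ⋄ b3 ⋄ b2 ⋄ b4


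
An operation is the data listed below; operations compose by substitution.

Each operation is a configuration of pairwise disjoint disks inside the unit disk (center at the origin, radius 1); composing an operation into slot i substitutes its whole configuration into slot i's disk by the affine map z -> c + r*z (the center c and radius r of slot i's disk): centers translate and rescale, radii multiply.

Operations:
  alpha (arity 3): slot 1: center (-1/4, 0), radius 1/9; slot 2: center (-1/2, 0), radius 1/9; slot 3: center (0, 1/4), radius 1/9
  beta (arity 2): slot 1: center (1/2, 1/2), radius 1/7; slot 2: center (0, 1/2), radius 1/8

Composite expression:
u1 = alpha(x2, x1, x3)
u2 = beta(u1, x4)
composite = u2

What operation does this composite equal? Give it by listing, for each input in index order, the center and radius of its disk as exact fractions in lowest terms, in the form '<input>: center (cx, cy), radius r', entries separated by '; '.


Below beta, radii multiply path by path; the x-disk centers shift.
for x2, the 2-step affine chain lands on center (13/28, 1/2), radius 1/63
for x1, the 2-step affine chain lands on center (3/7, 1/2), radius 1/63
for x3, the 2-step affine chain lands on center (1/2, 15/28), radius 1/63
for x4, the 1-step affine chain lands on center (0, 1/2), radius 1/8

x1: center (3/7, 1/2), radius 1/63; x2: center (13/28, 1/2), radius 1/63; x3: center (1/2, 15/28), radius 1/63; x4: center (0, 1/2), radius 1/8


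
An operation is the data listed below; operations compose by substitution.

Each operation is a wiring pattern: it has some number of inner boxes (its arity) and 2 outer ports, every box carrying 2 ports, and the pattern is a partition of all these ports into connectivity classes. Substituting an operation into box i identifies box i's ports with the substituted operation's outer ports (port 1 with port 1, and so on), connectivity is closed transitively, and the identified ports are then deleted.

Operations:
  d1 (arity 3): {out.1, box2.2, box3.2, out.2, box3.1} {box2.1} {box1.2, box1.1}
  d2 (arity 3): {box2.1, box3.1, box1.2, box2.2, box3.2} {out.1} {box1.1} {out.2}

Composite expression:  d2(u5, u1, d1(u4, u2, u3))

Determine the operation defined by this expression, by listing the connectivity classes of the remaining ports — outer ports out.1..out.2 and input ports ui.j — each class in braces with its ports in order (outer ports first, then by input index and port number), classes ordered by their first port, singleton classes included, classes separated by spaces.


Connectivity passes through glued d2-boundaries; trace each wire chain.
composing d1 on (u4, u2, u3), with out.j its own outer ports: {out.1, out.2, u2.2, u3.1, u3.2} {u2.1} {u4.1, u4.2}
composing d2 on (u5, u1, u4, u2, u3), with out.j its own outer ports: {out.1} {out.2} {u1.1, u1.2, u2.2, u3.1, u3.2, u5.2} {u2.1} {u4.1, u4.2} {u5.1}

{out.1} {out.2} {u1.1, u1.2, u2.2, u3.1, u3.2, u5.2} {u2.1} {u4.1, u4.2} {u5.1}


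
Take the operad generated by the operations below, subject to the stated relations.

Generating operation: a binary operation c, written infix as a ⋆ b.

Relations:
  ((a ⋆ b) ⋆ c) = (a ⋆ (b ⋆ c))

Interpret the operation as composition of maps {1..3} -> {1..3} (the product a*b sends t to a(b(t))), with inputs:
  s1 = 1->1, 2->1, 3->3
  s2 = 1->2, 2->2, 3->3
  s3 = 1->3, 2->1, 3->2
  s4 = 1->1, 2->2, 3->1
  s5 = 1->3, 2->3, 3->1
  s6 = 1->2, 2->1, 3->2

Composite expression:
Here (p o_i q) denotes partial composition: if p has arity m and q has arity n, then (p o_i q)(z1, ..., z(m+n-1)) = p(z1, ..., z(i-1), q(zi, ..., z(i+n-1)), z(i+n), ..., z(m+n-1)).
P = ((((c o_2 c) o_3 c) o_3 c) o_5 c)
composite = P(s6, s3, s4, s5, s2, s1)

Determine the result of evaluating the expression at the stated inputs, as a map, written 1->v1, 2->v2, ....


1->2, 2->2, 3->2

(s4 ⋆ s5) = 1->1, 2->1, 3->1
(s2 ⋆ s1) = 1->2, 2->2, 3->3
((s4 ⋆ s5) ⋆ (s2 ⋆ s1)) = 1->1, 2->1, 3->1
(s3 ⋆ ((s4 ⋆ s5) ⋆ (s2 ⋆ s1))) = 1->3, 2->3, 3->3
(s6 ⋆ (s3 ⋆ ((s4 ⋆ s5) ⋆ (s2 ⋆ s1)))) = 1->2, 2->2, 3->2


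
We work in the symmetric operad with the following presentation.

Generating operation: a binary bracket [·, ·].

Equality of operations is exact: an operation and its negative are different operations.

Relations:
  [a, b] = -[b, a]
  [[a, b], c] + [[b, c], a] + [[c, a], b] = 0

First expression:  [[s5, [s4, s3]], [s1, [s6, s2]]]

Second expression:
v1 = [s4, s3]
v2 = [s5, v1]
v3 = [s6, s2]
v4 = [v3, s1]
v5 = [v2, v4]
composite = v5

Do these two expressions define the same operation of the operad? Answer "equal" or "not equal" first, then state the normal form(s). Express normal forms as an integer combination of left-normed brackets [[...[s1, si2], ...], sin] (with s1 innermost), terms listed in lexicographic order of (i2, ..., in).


not equal: they reduce to [[[[[s1, s2], s6], s3], s4], s5] - [[[[[s1, s2], s6], s4], s3], s5] - [[[[[s1, s2], s6], s5], s3], s4] + [[[[[s1, s2], s6], s5], s4], s3] - [[[[[s1, s6], s2], s3], s4], s5] + [[[[[s1, s6], s2], s4], s3], s5] + [[[[[s1, s6], s2], s5], s3], s4] - [[[[[s1, s6], s2], s5], s4], s3] and -[[[[[s1, s2], s6], s3], s4], s5] + [[[[[s1, s2], s6], s4], s3], s5] + [[[[[s1, s2], s6], s5], s3], s4] - [[[[[s1, s2], s6], s5], s4], s3] + [[[[[s1, s6], s2], s3], s4], s5] - [[[[[s1, s6], s2], s4], s3], s5] - [[[[[s1, s6], s2], s5], s3], s4] + [[[[[s1, s6], s2], s5], s4], s3]

The first expression, normalized: [[[[[s1, s2], s6], s3], s4], s5] - [[[[[s1, s2], s6], s4], s3], s5] - [[[[[s1, s2], s6], s5], s3], s4] + [[[[[s1, s2], s6], s5], s4], s3] - [[[[[s1, s6], s2], s3], s4], s5] + [[[[[s1, s6], s2], s4], s3], s5] + [[[[[s1, s6], s2], s5], s3], s4] - [[[[[s1, s6], s2], s5], s4], s3]
The second expression, normalized: -[[[[[s1, s2], s6], s3], s4], s5] + [[[[[s1, s2], s6], s4], s3], s5] + [[[[[s1, s2], s6], s5], s3], s4] - [[[[[s1, s2], s6], s5], s4], s3] + [[[[[s1, s6], s2], s3], s4], s5] - [[[[[s1, s6], s2], s4], s3], s5] - [[[[[s1, s6], s2], s5], s3], s4] + [[[[[s1, s6], s2], s5], s4], s3]
Different reductions; not equal.


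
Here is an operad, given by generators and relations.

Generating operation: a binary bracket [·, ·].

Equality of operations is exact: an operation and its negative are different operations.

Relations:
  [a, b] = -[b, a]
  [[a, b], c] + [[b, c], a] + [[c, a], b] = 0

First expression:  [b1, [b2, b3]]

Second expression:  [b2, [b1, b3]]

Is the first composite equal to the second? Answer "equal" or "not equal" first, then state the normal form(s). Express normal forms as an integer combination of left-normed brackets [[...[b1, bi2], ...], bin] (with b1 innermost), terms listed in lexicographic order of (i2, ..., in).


not equal: they reduce to [[b1, b2], b3] - [[b1, b3], b2] and -[[b1, b3], b2]

Normal form of the first expression: [[b1, b2], b3] - [[b1, b3], b2]
Normal form of the second expression: -[[b1, b3], b2]
The normal forms differ: not equal.


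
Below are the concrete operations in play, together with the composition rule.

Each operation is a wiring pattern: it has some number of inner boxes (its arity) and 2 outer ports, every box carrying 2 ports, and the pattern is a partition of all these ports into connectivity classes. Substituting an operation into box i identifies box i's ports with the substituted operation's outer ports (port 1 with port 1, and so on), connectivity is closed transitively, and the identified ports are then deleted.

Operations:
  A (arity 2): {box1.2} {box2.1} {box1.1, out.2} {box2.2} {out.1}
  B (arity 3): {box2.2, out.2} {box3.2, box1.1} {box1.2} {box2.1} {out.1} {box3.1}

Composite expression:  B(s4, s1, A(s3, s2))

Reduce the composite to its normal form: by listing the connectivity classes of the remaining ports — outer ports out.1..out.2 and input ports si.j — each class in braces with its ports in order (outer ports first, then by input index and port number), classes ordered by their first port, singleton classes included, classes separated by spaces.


Substituting into B glues patterns; closure does the rest.
the subtree at A composes to {out.1} {out.2, s3.1} {s2.1} {s2.2} {s3.2} on (s3, s2); out.j = own outer ports
the subtree at B composes to {out.1} {out.2, s1.2} {s1.1} {s2.1} {s2.2} {s3.1, s4.1} {s3.2} {s4.2} on (s4, s1, s3, s2); out.j = own outer ports

{out.1} {out.2, s1.2} {s1.1} {s2.1} {s2.2} {s3.1, s4.1} {s3.2} {s4.2}


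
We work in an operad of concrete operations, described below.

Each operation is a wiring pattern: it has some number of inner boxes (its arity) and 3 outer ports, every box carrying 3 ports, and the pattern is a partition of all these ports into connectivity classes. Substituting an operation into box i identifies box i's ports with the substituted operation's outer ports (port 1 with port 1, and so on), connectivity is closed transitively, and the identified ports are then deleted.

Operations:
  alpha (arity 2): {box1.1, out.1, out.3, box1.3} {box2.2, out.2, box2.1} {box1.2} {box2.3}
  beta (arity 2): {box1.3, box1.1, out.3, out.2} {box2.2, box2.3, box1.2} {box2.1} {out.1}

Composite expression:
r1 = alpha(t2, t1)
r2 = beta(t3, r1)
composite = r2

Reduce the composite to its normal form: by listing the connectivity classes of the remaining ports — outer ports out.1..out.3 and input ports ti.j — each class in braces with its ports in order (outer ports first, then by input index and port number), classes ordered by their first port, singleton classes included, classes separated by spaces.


After gluing at beta, chains via deleted ports link the t-ports.
after alpha, the pattern on (t2, t1) reads {out.1, out.3, t2.1, t2.3} {out.2, t1.1, t1.2} {t1.3} {t2.2} (out.j = its outer ports)
after beta, the pattern on (t3, t2, t1) reads {out.1} {out.2, out.3, t3.1, t3.3} {t1.1, t1.2, t2.1, t2.3, t3.2} {t1.3} {t2.2} (out.j = its outer ports)

{out.1} {out.2, out.3, t3.1, t3.3} {t1.1, t1.2, t2.1, t2.3, t3.2} {t1.3} {t2.2}


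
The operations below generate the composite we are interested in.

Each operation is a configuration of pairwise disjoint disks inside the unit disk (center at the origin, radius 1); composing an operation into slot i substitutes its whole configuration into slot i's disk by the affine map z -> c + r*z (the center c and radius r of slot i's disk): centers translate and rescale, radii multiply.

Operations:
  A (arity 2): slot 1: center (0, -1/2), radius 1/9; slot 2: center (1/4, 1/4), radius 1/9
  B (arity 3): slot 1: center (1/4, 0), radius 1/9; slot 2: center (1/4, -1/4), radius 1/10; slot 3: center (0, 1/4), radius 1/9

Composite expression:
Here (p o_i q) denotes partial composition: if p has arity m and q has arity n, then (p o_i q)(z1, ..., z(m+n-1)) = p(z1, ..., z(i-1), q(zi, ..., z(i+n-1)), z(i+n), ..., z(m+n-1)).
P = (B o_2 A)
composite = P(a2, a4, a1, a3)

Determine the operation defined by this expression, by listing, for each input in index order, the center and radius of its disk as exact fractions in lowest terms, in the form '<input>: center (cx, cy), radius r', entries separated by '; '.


Follow each a-input down from B: c' goes to c + r*c', radius to r*r'.
for a2, the 1-step affine chain lands on center (1/4, 0), radius 1/9
for a4, the 2-step affine chain lands on center (1/4, -3/10), radius 1/90
for a1, the 2-step affine chain lands on center (11/40, -9/40), radius 1/90
for a3, the 1-step affine chain lands on center (0, 1/4), radius 1/9

a1: center (11/40, -9/40), radius 1/90; a2: center (1/4, 0), radius 1/9; a3: center (0, 1/4), radius 1/9; a4: center (1/4, -3/10), radius 1/90


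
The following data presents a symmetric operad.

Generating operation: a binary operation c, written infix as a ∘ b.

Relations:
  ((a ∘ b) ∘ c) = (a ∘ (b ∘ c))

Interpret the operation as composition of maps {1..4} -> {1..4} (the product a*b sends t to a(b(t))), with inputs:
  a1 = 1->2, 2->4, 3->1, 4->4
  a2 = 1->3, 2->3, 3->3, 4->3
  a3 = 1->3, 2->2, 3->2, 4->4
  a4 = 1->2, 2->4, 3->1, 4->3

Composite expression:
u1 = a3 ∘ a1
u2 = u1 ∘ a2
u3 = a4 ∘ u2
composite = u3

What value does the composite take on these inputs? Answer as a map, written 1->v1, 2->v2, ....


1->1, 2->1, 3->1, 4->1

(a3 ∘ a1) = 1->2, 2->4, 3->3, 4->4
((a3 ∘ a1) ∘ a2) = 1->3, 2->3, 3->3, 4->3
(a4 ∘ ((a3 ∘ a1) ∘ a2)) = 1->1, 2->1, 3->1, 4->1


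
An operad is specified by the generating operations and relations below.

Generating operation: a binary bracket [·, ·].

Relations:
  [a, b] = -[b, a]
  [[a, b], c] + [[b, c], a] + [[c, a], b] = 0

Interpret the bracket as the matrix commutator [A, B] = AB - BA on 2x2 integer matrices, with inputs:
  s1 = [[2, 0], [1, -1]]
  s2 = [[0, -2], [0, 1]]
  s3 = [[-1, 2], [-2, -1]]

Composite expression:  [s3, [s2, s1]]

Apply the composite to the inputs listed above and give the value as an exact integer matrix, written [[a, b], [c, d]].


[s2, s1] = [[-2, 6], [1, 2]]
[s3, [s2, s1]] = [[14, 8], [8, -14]]

[[14, 8], [8, -14]]
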